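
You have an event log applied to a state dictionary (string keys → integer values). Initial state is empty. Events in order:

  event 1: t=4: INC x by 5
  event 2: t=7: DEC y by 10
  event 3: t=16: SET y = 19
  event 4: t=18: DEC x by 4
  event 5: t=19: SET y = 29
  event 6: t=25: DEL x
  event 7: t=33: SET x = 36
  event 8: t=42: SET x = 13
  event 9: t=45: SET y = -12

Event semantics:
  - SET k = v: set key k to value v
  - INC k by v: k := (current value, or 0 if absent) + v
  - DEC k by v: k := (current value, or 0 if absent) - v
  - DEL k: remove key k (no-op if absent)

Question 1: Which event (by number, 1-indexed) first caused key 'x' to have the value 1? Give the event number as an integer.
Answer: 4

Derivation:
Looking for first event where x becomes 1:
  event 1: x = 5
  event 2: x = 5
  event 3: x = 5
  event 4: x 5 -> 1  <-- first match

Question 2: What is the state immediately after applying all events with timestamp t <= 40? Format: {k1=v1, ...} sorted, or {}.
Answer: {x=36, y=29}

Derivation:
Apply events with t <= 40 (7 events):
  after event 1 (t=4: INC x by 5): {x=5}
  after event 2 (t=7: DEC y by 10): {x=5, y=-10}
  after event 3 (t=16: SET y = 19): {x=5, y=19}
  after event 4 (t=18: DEC x by 4): {x=1, y=19}
  after event 5 (t=19: SET y = 29): {x=1, y=29}
  after event 6 (t=25: DEL x): {y=29}
  after event 7 (t=33: SET x = 36): {x=36, y=29}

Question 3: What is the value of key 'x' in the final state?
Track key 'x' through all 9 events:
  event 1 (t=4: INC x by 5): x (absent) -> 5
  event 2 (t=7: DEC y by 10): x unchanged
  event 3 (t=16: SET y = 19): x unchanged
  event 4 (t=18: DEC x by 4): x 5 -> 1
  event 5 (t=19: SET y = 29): x unchanged
  event 6 (t=25: DEL x): x 1 -> (absent)
  event 7 (t=33: SET x = 36): x (absent) -> 36
  event 8 (t=42: SET x = 13): x 36 -> 13
  event 9 (t=45: SET y = -12): x unchanged
Final: x = 13

Answer: 13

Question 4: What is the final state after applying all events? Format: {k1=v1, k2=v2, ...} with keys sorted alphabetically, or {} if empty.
Answer: {x=13, y=-12}

Derivation:
  after event 1 (t=4: INC x by 5): {x=5}
  after event 2 (t=7: DEC y by 10): {x=5, y=-10}
  after event 3 (t=16: SET y = 19): {x=5, y=19}
  after event 4 (t=18: DEC x by 4): {x=1, y=19}
  after event 5 (t=19: SET y = 29): {x=1, y=29}
  after event 6 (t=25: DEL x): {y=29}
  after event 7 (t=33: SET x = 36): {x=36, y=29}
  after event 8 (t=42: SET x = 13): {x=13, y=29}
  after event 9 (t=45: SET y = -12): {x=13, y=-12}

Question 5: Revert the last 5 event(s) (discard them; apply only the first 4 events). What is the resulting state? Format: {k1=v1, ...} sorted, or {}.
Keep first 4 events (discard last 5):
  after event 1 (t=4: INC x by 5): {x=5}
  after event 2 (t=7: DEC y by 10): {x=5, y=-10}
  after event 3 (t=16: SET y = 19): {x=5, y=19}
  after event 4 (t=18: DEC x by 4): {x=1, y=19}

Answer: {x=1, y=19}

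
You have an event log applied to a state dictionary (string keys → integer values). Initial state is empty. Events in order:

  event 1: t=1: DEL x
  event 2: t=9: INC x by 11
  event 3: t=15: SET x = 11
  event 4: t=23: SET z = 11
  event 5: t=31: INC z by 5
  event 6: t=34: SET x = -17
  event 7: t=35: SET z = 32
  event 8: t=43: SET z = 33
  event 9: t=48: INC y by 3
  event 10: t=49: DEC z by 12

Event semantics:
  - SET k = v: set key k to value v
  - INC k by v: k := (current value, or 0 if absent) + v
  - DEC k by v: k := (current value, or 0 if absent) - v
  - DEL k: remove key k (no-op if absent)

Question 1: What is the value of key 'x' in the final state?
Track key 'x' through all 10 events:
  event 1 (t=1: DEL x): x (absent) -> (absent)
  event 2 (t=9: INC x by 11): x (absent) -> 11
  event 3 (t=15: SET x = 11): x 11 -> 11
  event 4 (t=23: SET z = 11): x unchanged
  event 5 (t=31: INC z by 5): x unchanged
  event 6 (t=34: SET x = -17): x 11 -> -17
  event 7 (t=35: SET z = 32): x unchanged
  event 8 (t=43: SET z = 33): x unchanged
  event 9 (t=48: INC y by 3): x unchanged
  event 10 (t=49: DEC z by 12): x unchanged
Final: x = -17

Answer: -17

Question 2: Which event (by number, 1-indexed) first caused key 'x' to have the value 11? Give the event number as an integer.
Answer: 2

Derivation:
Looking for first event where x becomes 11:
  event 2: x (absent) -> 11  <-- first match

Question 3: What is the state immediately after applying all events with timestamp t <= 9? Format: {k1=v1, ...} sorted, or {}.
Answer: {x=11}

Derivation:
Apply events with t <= 9 (2 events):
  after event 1 (t=1: DEL x): {}
  after event 2 (t=9: INC x by 11): {x=11}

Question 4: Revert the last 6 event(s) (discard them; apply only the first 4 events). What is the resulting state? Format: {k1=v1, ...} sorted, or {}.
Keep first 4 events (discard last 6):
  after event 1 (t=1: DEL x): {}
  after event 2 (t=9: INC x by 11): {x=11}
  after event 3 (t=15: SET x = 11): {x=11}
  after event 4 (t=23: SET z = 11): {x=11, z=11}

Answer: {x=11, z=11}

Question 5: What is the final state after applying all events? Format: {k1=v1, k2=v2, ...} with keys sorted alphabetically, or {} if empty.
Answer: {x=-17, y=3, z=21}

Derivation:
  after event 1 (t=1: DEL x): {}
  after event 2 (t=9: INC x by 11): {x=11}
  after event 3 (t=15: SET x = 11): {x=11}
  after event 4 (t=23: SET z = 11): {x=11, z=11}
  after event 5 (t=31: INC z by 5): {x=11, z=16}
  after event 6 (t=34: SET x = -17): {x=-17, z=16}
  after event 7 (t=35: SET z = 32): {x=-17, z=32}
  after event 8 (t=43: SET z = 33): {x=-17, z=33}
  after event 9 (t=48: INC y by 3): {x=-17, y=3, z=33}
  after event 10 (t=49: DEC z by 12): {x=-17, y=3, z=21}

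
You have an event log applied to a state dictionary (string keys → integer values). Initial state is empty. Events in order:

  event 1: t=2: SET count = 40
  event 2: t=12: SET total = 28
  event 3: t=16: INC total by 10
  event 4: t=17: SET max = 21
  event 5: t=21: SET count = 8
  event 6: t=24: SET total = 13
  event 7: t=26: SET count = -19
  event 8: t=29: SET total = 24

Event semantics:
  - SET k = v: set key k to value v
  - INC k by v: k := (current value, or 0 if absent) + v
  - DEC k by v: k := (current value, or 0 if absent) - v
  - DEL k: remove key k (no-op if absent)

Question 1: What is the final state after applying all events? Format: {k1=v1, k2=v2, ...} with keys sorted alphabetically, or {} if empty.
  after event 1 (t=2: SET count = 40): {count=40}
  after event 2 (t=12: SET total = 28): {count=40, total=28}
  after event 3 (t=16: INC total by 10): {count=40, total=38}
  after event 4 (t=17: SET max = 21): {count=40, max=21, total=38}
  after event 5 (t=21: SET count = 8): {count=8, max=21, total=38}
  after event 6 (t=24: SET total = 13): {count=8, max=21, total=13}
  after event 7 (t=26: SET count = -19): {count=-19, max=21, total=13}
  after event 8 (t=29: SET total = 24): {count=-19, max=21, total=24}

Answer: {count=-19, max=21, total=24}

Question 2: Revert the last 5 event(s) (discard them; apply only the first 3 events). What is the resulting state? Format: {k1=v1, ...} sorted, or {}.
Keep first 3 events (discard last 5):
  after event 1 (t=2: SET count = 40): {count=40}
  after event 2 (t=12: SET total = 28): {count=40, total=28}
  after event 3 (t=16: INC total by 10): {count=40, total=38}

Answer: {count=40, total=38}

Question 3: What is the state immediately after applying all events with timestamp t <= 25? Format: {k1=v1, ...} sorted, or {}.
Answer: {count=8, max=21, total=13}

Derivation:
Apply events with t <= 25 (6 events):
  after event 1 (t=2: SET count = 40): {count=40}
  after event 2 (t=12: SET total = 28): {count=40, total=28}
  after event 3 (t=16: INC total by 10): {count=40, total=38}
  after event 4 (t=17: SET max = 21): {count=40, max=21, total=38}
  after event 5 (t=21: SET count = 8): {count=8, max=21, total=38}
  after event 6 (t=24: SET total = 13): {count=8, max=21, total=13}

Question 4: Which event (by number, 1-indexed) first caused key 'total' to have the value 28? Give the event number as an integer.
Looking for first event where total becomes 28:
  event 2: total (absent) -> 28  <-- first match

Answer: 2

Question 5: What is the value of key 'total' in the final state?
Answer: 24

Derivation:
Track key 'total' through all 8 events:
  event 1 (t=2: SET count = 40): total unchanged
  event 2 (t=12: SET total = 28): total (absent) -> 28
  event 3 (t=16: INC total by 10): total 28 -> 38
  event 4 (t=17: SET max = 21): total unchanged
  event 5 (t=21: SET count = 8): total unchanged
  event 6 (t=24: SET total = 13): total 38 -> 13
  event 7 (t=26: SET count = -19): total unchanged
  event 8 (t=29: SET total = 24): total 13 -> 24
Final: total = 24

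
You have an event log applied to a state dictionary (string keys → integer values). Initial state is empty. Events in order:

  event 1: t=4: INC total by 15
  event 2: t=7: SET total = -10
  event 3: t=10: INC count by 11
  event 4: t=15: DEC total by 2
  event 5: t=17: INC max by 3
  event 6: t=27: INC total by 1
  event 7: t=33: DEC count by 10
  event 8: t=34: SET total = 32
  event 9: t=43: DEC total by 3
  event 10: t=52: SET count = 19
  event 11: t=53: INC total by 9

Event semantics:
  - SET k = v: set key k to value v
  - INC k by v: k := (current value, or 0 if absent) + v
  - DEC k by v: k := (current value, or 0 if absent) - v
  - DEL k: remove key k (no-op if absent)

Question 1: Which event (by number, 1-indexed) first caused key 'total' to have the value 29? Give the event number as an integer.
Looking for first event where total becomes 29:
  event 1: total = 15
  event 2: total = -10
  event 3: total = -10
  event 4: total = -12
  event 5: total = -12
  event 6: total = -11
  event 7: total = -11
  event 8: total = 32
  event 9: total 32 -> 29  <-- first match

Answer: 9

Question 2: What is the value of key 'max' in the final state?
Track key 'max' through all 11 events:
  event 1 (t=4: INC total by 15): max unchanged
  event 2 (t=7: SET total = -10): max unchanged
  event 3 (t=10: INC count by 11): max unchanged
  event 4 (t=15: DEC total by 2): max unchanged
  event 5 (t=17: INC max by 3): max (absent) -> 3
  event 6 (t=27: INC total by 1): max unchanged
  event 7 (t=33: DEC count by 10): max unchanged
  event 8 (t=34: SET total = 32): max unchanged
  event 9 (t=43: DEC total by 3): max unchanged
  event 10 (t=52: SET count = 19): max unchanged
  event 11 (t=53: INC total by 9): max unchanged
Final: max = 3

Answer: 3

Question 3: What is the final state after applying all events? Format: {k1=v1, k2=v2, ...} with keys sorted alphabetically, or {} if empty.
Answer: {count=19, max=3, total=38}

Derivation:
  after event 1 (t=4: INC total by 15): {total=15}
  after event 2 (t=7: SET total = -10): {total=-10}
  after event 3 (t=10: INC count by 11): {count=11, total=-10}
  after event 4 (t=15: DEC total by 2): {count=11, total=-12}
  after event 5 (t=17: INC max by 3): {count=11, max=3, total=-12}
  after event 6 (t=27: INC total by 1): {count=11, max=3, total=-11}
  after event 7 (t=33: DEC count by 10): {count=1, max=3, total=-11}
  after event 8 (t=34: SET total = 32): {count=1, max=3, total=32}
  after event 9 (t=43: DEC total by 3): {count=1, max=3, total=29}
  after event 10 (t=52: SET count = 19): {count=19, max=3, total=29}
  after event 11 (t=53: INC total by 9): {count=19, max=3, total=38}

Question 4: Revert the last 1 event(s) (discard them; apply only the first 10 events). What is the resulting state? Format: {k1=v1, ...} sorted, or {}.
Keep first 10 events (discard last 1):
  after event 1 (t=4: INC total by 15): {total=15}
  after event 2 (t=7: SET total = -10): {total=-10}
  after event 3 (t=10: INC count by 11): {count=11, total=-10}
  after event 4 (t=15: DEC total by 2): {count=11, total=-12}
  after event 5 (t=17: INC max by 3): {count=11, max=3, total=-12}
  after event 6 (t=27: INC total by 1): {count=11, max=3, total=-11}
  after event 7 (t=33: DEC count by 10): {count=1, max=3, total=-11}
  after event 8 (t=34: SET total = 32): {count=1, max=3, total=32}
  after event 9 (t=43: DEC total by 3): {count=1, max=3, total=29}
  after event 10 (t=52: SET count = 19): {count=19, max=3, total=29}

Answer: {count=19, max=3, total=29}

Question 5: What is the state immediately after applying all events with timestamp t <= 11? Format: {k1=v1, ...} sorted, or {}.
Apply events with t <= 11 (3 events):
  after event 1 (t=4: INC total by 15): {total=15}
  after event 2 (t=7: SET total = -10): {total=-10}
  after event 3 (t=10: INC count by 11): {count=11, total=-10}

Answer: {count=11, total=-10}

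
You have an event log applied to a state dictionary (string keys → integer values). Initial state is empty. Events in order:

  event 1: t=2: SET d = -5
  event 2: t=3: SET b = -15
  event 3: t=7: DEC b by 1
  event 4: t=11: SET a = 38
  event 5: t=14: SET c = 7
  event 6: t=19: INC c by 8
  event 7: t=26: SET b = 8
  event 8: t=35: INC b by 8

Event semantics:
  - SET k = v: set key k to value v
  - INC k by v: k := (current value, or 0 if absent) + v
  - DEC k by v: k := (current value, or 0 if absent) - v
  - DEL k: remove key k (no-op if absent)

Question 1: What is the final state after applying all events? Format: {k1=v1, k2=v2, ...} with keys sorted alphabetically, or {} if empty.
  after event 1 (t=2: SET d = -5): {d=-5}
  after event 2 (t=3: SET b = -15): {b=-15, d=-5}
  after event 3 (t=7: DEC b by 1): {b=-16, d=-5}
  after event 4 (t=11: SET a = 38): {a=38, b=-16, d=-5}
  after event 5 (t=14: SET c = 7): {a=38, b=-16, c=7, d=-5}
  after event 6 (t=19: INC c by 8): {a=38, b=-16, c=15, d=-5}
  after event 7 (t=26: SET b = 8): {a=38, b=8, c=15, d=-5}
  after event 8 (t=35: INC b by 8): {a=38, b=16, c=15, d=-5}

Answer: {a=38, b=16, c=15, d=-5}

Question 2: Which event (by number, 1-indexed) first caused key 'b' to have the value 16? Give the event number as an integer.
Looking for first event where b becomes 16:
  event 2: b = -15
  event 3: b = -16
  event 4: b = -16
  event 5: b = -16
  event 6: b = -16
  event 7: b = 8
  event 8: b 8 -> 16  <-- first match

Answer: 8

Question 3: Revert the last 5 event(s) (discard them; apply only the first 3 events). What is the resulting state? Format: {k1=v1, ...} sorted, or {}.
Keep first 3 events (discard last 5):
  after event 1 (t=2: SET d = -5): {d=-5}
  after event 2 (t=3: SET b = -15): {b=-15, d=-5}
  after event 3 (t=7: DEC b by 1): {b=-16, d=-5}

Answer: {b=-16, d=-5}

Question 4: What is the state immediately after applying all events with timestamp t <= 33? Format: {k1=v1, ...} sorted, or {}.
Apply events with t <= 33 (7 events):
  after event 1 (t=2: SET d = -5): {d=-5}
  after event 2 (t=3: SET b = -15): {b=-15, d=-5}
  after event 3 (t=7: DEC b by 1): {b=-16, d=-5}
  after event 4 (t=11: SET a = 38): {a=38, b=-16, d=-5}
  after event 5 (t=14: SET c = 7): {a=38, b=-16, c=7, d=-5}
  after event 6 (t=19: INC c by 8): {a=38, b=-16, c=15, d=-5}
  after event 7 (t=26: SET b = 8): {a=38, b=8, c=15, d=-5}

Answer: {a=38, b=8, c=15, d=-5}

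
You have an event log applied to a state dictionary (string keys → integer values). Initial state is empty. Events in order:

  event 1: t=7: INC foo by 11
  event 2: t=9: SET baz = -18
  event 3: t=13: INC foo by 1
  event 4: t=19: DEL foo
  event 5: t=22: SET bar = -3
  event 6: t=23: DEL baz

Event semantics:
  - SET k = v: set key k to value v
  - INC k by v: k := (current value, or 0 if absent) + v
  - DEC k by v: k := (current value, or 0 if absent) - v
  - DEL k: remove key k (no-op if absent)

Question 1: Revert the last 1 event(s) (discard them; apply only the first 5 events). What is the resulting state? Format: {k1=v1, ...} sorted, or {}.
Answer: {bar=-3, baz=-18}

Derivation:
Keep first 5 events (discard last 1):
  after event 1 (t=7: INC foo by 11): {foo=11}
  after event 2 (t=9: SET baz = -18): {baz=-18, foo=11}
  after event 3 (t=13: INC foo by 1): {baz=-18, foo=12}
  after event 4 (t=19: DEL foo): {baz=-18}
  after event 5 (t=22: SET bar = -3): {bar=-3, baz=-18}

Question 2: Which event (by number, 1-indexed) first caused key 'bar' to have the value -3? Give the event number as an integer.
Looking for first event where bar becomes -3:
  event 5: bar (absent) -> -3  <-- first match

Answer: 5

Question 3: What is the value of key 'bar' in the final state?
Track key 'bar' through all 6 events:
  event 1 (t=7: INC foo by 11): bar unchanged
  event 2 (t=9: SET baz = -18): bar unchanged
  event 3 (t=13: INC foo by 1): bar unchanged
  event 4 (t=19: DEL foo): bar unchanged
  event 5 (t=22: SET bar = -3): bar (absent) -> -3
  event 6 (t=23: DEL baz): bar unchanged
Final: bar = -3

Answer: -3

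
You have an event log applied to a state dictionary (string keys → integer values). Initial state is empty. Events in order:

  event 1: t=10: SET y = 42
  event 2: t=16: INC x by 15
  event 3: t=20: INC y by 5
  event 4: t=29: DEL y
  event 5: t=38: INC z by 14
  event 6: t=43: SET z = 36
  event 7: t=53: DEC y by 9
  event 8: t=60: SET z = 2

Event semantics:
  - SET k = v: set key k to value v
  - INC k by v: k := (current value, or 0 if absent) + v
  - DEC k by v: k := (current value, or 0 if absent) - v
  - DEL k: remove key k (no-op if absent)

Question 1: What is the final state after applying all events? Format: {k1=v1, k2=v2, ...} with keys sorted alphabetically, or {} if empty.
Answer: {x=15, y=-9, z=2}

Derivation:
  after event 1 (t=10: SET y = 42): {y=42}
  after event 2 (t=16: INC x by 15): {x=15, y=42}
  after event 3 (t=20: INC y by 5): {x=15, y=47}
  after event 4 (t=29: DEL y): {x=15}
  after event 5 (t=38: INC z by 14): {x=15, z=14}
  after event 6 (t=43: SET z = 36): {x=15, z=36}
  after event 7 (t=53: DEC y by 9): {x=15, y=-9, z=36}
  after event 8 (t=60: SET z = 2): {x=15, y=-9, z=2}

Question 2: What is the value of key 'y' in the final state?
Answer: -9

Derivation:
Track key 'y' through all 8 events:
  event 1 (t=10: SET y = 42): y (absent) -> 42
  event 2 (t=16: INC x by 15): y unchanged
  event 3 (t=20: INC y by 5): y 42 -> 47
  event 4 (t=29: DEL y): y 47 -> (absent)
  event 5 (t=38: INC z by 14): y unchanged
  event 6 (t=43: SET z = 36): y unchanged
  event 7 (t=53: DEC y by 9): y (absent) -> -9
  event 8 (t=60: SET z = 2): y unchanged
Final: y = -9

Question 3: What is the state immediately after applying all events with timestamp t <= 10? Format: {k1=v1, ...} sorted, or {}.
Answer: {y=42}

Derivation:
Apply events with t <= 10 (1 events):
  after event 1 (t=10: SET y = 42): {y=42}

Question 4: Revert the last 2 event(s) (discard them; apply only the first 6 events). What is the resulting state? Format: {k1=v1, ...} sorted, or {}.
Keep first 6 events (discard last 2):
  after event 1 (t=10: SET y = 42): {y=42}
  after event 2 (t=16: INC x by 15): {x=15, y=42}
  after event 3 (t=20: INC y by 5): {x=15, y=47}
  after event 4 (t=29: DEL y): {x=15}
  after event 5 (t=38: INC z by 14): {x=15, z=14}
  after event 6 (t=43: SET z = 36): {x=15, z=36}

Answer: {x=15, z=36}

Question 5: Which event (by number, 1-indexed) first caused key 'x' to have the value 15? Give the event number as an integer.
Looking for first event where x becomes 15:
  event 2: x (absent) -> 15  <-- first match

Answer: 2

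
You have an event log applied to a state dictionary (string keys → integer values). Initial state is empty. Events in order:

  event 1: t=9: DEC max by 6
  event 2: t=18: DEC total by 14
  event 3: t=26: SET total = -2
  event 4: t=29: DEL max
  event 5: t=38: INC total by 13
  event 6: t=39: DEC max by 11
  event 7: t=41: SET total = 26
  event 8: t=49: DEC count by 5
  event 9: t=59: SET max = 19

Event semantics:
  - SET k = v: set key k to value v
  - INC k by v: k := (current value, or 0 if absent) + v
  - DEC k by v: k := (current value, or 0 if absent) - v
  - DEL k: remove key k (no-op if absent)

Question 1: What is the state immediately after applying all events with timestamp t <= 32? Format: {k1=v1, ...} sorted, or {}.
Answer: {total=-2}

Derivation:
Apply events with t <= 32 (4 events):
  after event 1 (t=9: DEC max by 6): {max=-6}
  after event 2 (t=18: DEC total by 14): {max=-6, total=-14}
  after event 3 (t=26: SET total = -2): {max=-6, total=-2}
  after event 4 (t=29: DEL max): {total=-2}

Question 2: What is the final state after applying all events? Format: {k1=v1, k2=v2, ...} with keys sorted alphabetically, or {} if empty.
  after event 1 (t=9: DEC max by 6): {max=-6}
  after event 2 (t=18: DEC total by 14): {max=-6, total=-14}
  after event 3 (t=26: SET total = -2): {max=-6, total=-2}
  after event 4 (t=29: DEL max): {total=-2}
  after event 5 (t=38: INC total by 13): {total=11}
  after event 6 (t=39: DEC max by 11): {max=-11, total=11}
  after event 7 (t=41: SET total = 26): {max=-11, total=26}
  after event 8 (t=49: DEC count by 5): {count=-5, max=-11, total=26}
  after event 9 (t=59: SET max = 19): {count=-5, max=19, total=26}

Answer: {count=-5, max=19, total=26}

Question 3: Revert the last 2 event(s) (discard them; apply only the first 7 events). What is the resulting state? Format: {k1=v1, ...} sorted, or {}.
Answer: {max=-11, total=26}

Derivation:
Keep first 7 events (discard last 2):
  after event 1 (t=9: DEC max by 6): {max=-6}
  after event 2 (t=18: DEC total by 14): {max=-6, total=-14}
  after event 3 (t=26: SET total = -2): {max=-6, total=-2}
  after event 4 (t=29: DEL max): {total=-2}
  after event 5 (t=38: INC total by 13): {total=11}
  after event 6 (t=39: DEC max by 11): {max=-11, total=11}
  after event 7 (t=41: SET total = 26): {max=-11, total=26}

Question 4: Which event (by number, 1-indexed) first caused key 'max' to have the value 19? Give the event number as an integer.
Answer: 9

Derivation:
Looking for first event where max becomes 19:
  event 1: max = -6
  event 2: max = -6
  event 3: max = -6
  event 4: max = (absent)
  event 6: max = -11
  event 7: max = -11
  event 8: max = -11
  event 9: max -11 -> 19  <-- first match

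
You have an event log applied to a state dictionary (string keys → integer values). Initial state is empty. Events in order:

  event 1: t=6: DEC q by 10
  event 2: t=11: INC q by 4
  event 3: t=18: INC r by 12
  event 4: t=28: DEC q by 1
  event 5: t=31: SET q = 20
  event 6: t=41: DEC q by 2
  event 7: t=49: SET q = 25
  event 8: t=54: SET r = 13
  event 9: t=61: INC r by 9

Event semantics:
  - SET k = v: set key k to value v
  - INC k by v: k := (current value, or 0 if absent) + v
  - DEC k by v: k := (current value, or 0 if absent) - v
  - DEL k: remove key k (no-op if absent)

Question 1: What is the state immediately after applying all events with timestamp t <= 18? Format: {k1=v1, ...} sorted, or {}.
Answer: {q=-6, r=12}

Derivation:
Apply events with t <= 18 (3 events):
  after event 1 (t=6: DEC q by 10): {q=-10}
  after event 2 (t=11: INC q by 4): {q=-6}
  after event 3 (t=18: INC r by 12): {q=-6, r=12}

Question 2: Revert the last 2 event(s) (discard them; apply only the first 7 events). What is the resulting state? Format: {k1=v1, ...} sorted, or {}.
Keep first 7 events (discard last 2):
  after event 1 (t=6: DEC q by 10): {q=-10}
  after event 2 (t=11: INC q by 4): {q=-6}
  after event 3 (t=18: INC r by 12): {q=-6, r=12}
  after event 4 (t=28: DEC q by 1): {q=-7, r=12}
  after event 5 (t=31: SET q = 20): {q=20, r=12}
  after event 6 (t=41: DEC q by 2): {q=18, r=12}
  after event 7 (t=49: SET q = 25): {q=25, r=12}

Answer: {q=25, r=12}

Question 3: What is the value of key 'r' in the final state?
Track key 'r' through all 9 events:
  event 1 (t=6: DEC q by 10): r unchanged
  event 2 (t=11: INC q by 4): r unchanged
  event 3 (t=18: INC r by 12): r (absent) -> 12
  event 4 (t=28: DEC q by 1): r unchanged
  event 5 (t=31: SET q = 20): r unchanged
  event 6 (t=41: DEC q by 2): r unchanged
  event 7 (t=49: SET q = 25): r unchanged
  event 8 (t=54: SET r = 13): r 12 -> 13
  event 9 (t=61: INC r by 9): r 13 -> 22
Final: r = 22

Answer: 22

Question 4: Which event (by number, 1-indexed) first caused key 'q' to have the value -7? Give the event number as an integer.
Answer: 4

Derivation:
Looking for first event where q becomes -7:
  event 1: q = -10
  event 2: q = -6
  event 3: q = -6
  event 4: q -6 -> -7  <-- first match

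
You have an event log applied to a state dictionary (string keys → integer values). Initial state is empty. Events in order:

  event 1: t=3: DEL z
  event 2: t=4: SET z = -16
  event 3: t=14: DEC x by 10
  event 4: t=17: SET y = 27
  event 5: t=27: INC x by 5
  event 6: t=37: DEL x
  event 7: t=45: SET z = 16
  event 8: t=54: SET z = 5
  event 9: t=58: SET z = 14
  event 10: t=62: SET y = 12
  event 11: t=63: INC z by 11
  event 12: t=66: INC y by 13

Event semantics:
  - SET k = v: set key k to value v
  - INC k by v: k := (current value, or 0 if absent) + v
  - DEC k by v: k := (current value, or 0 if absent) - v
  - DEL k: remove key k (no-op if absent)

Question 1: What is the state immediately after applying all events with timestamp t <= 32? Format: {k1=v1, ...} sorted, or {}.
Apply events with t <= 32 (5 events):
  after event 1 (t=3: DEL z): {}
  after event 2 (t=4: SET z = -16): {z=-16}
  after event 3 (t=14: DEC x by 10): {x=-10, z=-16}
  after event 4 (t=17: SET y = 27): {x=-10, y=27, z=-16}
  after event 5 (t=27: INC x by 5): {x=-5, y=27, z=-16}

Answer: {x=-5, y=27, z=-16}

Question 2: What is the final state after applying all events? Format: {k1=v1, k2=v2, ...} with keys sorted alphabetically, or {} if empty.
  after event 1 (t=3: DEL z): {}
  after event 2 (t=4: SET z = -16): {z=-16}
  after event 3 (t=14: DEC x by 10): {x=-10, z=-16}
  after event 4 (t=17: SET y = 27): {x=-10, y=27, z=-16}
  after event 5 (t=27: INC x by 5): {x=-5, y=27, z=-16}
  after event 6 (t=37: DEL x): {y=27, z=-16}
  after event 7 (t=45: SET z = 16): {y=27, z=16}
  after event 8 (t=54: SET z = 5): {y=27, z=5}
  after event 9 (t=58: SET z = 14): {y=27, z=14}
  after event 10 (t=62: SET y = 12): {y=12, z=14}
  after event 11 (t=63: INC z by 11): {y=12, z=25}
  after event 12 (t=66: INC y by 13): {y=25, z=25}

Answer: {y=25, z=25}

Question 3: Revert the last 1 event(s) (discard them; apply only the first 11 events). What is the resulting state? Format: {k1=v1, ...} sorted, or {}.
Answer: {y=12, z=25}

Derivation:
Keep first 11 events (discard last 1):
  after event 1 (t=3: DEL z): {}
  after event 2 (t=4: SET z = -16): {z=-16}
  after event 3 (t=14: DEC x by 10): {x=-10, z=-16}
  after event 4 (t=17: SET y = 27): {x=-10, y=27, z=-16}
  after event 5 (t=27: INC x by 5): {x=-5, y=27, z=-16}
  after event 6 (t=37: DEL x): {y=27, z=-16}
  after event 7 (t=45: SET z = 16): {y=27, z=16}
  after event 8 (t=54: SET z = 5): {y=27, z=5}
  after event 9 (t=58: SET z = 14): {y=27, z=14}
  after event 10 (t=62: SET y = 12): {y=12, z=14}
  after event 11 (t=63: INC z by 11): {y=12, z=25}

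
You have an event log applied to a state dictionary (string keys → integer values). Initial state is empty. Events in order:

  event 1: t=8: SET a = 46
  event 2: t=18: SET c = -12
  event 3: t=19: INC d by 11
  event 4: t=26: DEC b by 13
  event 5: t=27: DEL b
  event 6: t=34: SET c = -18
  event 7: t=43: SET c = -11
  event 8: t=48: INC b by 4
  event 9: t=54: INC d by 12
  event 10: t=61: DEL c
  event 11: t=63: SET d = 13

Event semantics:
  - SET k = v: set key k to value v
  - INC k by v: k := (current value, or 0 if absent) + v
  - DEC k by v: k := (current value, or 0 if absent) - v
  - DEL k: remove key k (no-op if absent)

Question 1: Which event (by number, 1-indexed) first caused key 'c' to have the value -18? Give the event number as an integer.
Answer: 6

Derivation:
Looking for first event where c becomes -18:
  event 2: c = -12
  event 3: c = -12
  event 4: c = -12
  event 5: c = -12
  event 6: c -12 -> -18  <-- first match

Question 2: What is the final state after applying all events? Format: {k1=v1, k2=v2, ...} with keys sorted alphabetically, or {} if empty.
  after event 1 (t=8: SET a = 46): {a=46}
  after event 2 (t=18: SET c = -12): {a=46, c=-12}
  after event 3 (t=19: INC d by 11): {a=46, c=-12, d=11}
  after event 4 (t=26: DEC b by 13): {a=46, b=-13, c=-12, d=11}
  after event 5 (t=27: DEL b): {a=46, c=-12, d=11}
  after event 6 (t=34: SET c = -18): {a=46, c=-18, d=11}
  after event 7 (t=43: SET c = -11): {a=46, c=-11, d=11}
  after event 8 (t=48: INC b by 4): {a=46, b=4, c=-11, d=11}
  after event 9 (t=54: INC d by 12): {a=46, b=4, c=-11, d=23}
  after event 10 (t=61: DEL c): {a=46, b=4, d=23}
  after event 11 (t=63: SET d = 13): {a=46, b=4, d=13}

Answer: {a=46, b=4, d=13}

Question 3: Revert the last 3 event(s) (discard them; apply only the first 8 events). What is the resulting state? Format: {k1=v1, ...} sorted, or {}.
Answer: {a=46, b=4, c=-11, d=11}

Derivation:
Keep first 8 events (discard last 3):
  after event 1 (t=8: SET a = 46): {a=46}
  after event 2 (t=18: SET c = -12): {a=46, c=-12}
  after event 3 (t=19: INC d by 11): {a=46, c=-12, d=11}
  after event 4 (t=26: DEC b by 13): {a=46, b=-13, c=-12, d=11}
  after event 5 (t=27: DEL b): {a=46, c=-12, d=11}
  after event 6 (t=34: SET c = -18): {a=46, c=-18, d=11}
  after event 7 (t=43: SET c = -11): {a=46, c=-11, d=11}
  after event 8 (t=48: INC b by 4): {a=46, b=4, c=-11, d=11}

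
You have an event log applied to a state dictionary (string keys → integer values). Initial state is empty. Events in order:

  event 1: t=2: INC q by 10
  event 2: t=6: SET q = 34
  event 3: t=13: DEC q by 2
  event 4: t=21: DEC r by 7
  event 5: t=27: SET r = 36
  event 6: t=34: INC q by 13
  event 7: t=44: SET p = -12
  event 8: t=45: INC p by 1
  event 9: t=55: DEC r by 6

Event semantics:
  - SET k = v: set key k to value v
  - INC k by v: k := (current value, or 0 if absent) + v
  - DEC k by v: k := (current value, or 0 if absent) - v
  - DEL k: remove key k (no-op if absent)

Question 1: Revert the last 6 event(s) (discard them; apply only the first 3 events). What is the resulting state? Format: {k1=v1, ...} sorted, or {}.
Keep first 3 events (discard last 6):
  after event 1 (t=2: INC q by 10): {q=10}
  after event 2 (t=6: SET q = 34): {q=34}
  after event 3 (t=13: DEC q by 2): {q=32}

Answer: {q=32}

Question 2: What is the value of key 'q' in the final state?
Answer: 45

Derivation:
Track key 'q' through all 9 events:
  event 1 (t=2: INC q by 10): q (absent) -> 10
  event 2 (t=6: SET q = 34): q 10 -> 34
  event 3 (t=13: DEC q by 2): q 34 -> 32
  event 4 (t=21: DEC r by 7): q unchanged
  event 5 (t=27: SET r = 36): q unchanged
  event 6 (t=34: INC q by 13): q 32 -> 45
  event 7 (t=44: SET p = -12): q unchanged
  event 8 (t=45: INC p by 1): q unchanged
  event 9 (t=55: DEC r by 6): q unchanged
Final: q = 45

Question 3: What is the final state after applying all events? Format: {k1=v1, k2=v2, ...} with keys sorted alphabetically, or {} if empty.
Answer: {p=-11, q=45, r=30}

Derivation:
  after event 1 (t=2: INC q by 10): {q=10}
  after event 2 (t=6: SET q = 34): {q=34}
  after event 3 (t=13: DEC q by 2): {q=32}
  after event 4 (t=21: DEC r by 7): {q=32, r=-7}
  after event 5 (t=27: SET r = 36): {q=32, r=36}
  after event 6 (t=34: INC q by 13): {q=45, r=36}
  after event 7 (t=44: SET p = -12): {p=-12, q=45, r=36}
  after event 8 (t=45: INC p by 1): {p=-11, q=45, r=36}
  after event 9 (t=55: DEC r by 6): {p=-11, q=45, r=30}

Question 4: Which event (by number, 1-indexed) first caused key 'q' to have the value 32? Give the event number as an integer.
Answer: 3

Derivation:
Looking for first event where q becomes 32:
  event 1: q = 10
  event 2: q = 34
  event 3: q 34 -> 32  <-- first match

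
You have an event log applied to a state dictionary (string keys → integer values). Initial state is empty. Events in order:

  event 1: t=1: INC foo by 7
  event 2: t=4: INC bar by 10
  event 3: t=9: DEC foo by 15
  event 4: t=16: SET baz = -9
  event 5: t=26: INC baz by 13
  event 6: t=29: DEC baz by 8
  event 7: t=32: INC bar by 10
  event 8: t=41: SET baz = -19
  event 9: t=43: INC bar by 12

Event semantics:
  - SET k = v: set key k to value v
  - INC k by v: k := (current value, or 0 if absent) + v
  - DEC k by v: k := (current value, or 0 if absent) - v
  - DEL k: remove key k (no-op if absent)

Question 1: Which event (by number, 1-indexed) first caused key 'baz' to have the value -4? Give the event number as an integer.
Answer: 6

Derivation:
Looking for first event where baz becomes -4:
  event 4: baz = -9
  event 5: baz = 4
  event 6: baz 4 -> -4  <-- first match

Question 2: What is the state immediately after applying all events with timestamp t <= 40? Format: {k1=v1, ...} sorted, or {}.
Answer: {bar=20, baz=-4, foo=-8}

Derivation:
Apply events with t <= 40 (7 events):
  after event 1 (t=1: INC foo by 7): {foo=7}
  after event 2 (t=4: INC bar by 10): {bar=10, foo=7}
  after event 3 (t=9: DEC foo by 15): {bar=10, foo=-8}
  after event 4 (t=16: SET baz = -9): {bar=10, baz=-9, foo=-8}
  after event 5 (t=26: INC baz by 13): {bar=10, baz=4, foo=-8}
  after event 6 (t=29: DEC baz by 8): {bar=10, baz=-4, foo=-8}
  after event 7 (t=32: INC bar by 10): {bar=20, baz=-4, foo=-8}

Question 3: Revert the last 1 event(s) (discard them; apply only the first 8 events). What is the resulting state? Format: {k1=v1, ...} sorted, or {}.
Keep first 8 events (discard last 1):
  after event 1 (t=1: INC foo by 7): {foo=7}
  after event 2 (t=4: INC bar by 10): {bar=10, foo=7}
  after event 3 (t=9: DEC foo by 15): {bar=10, foo=-8}
  after event 4 (t=16: SET baz = -9): {bar=10, baz=-9, foo=-8}
  after event 5 (t=26: INC baz by 13): {bar=10, baz=4, foo=-8}
  after event 6 (t=29: DEC baz by 8): {bar=10, baz=-4, foo=-8}
  after event 7 (t=32: INC bar by 10): {bar=20, baz=-4, foo=-8}
  after event 8 (t=41: SET baz = -19): {bar=20, baz=-19, foo=-8}

Answer: {bar=20, baz=-19, foo=-8}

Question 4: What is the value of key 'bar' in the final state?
Answer: 32

Derivation:
Track key 'bar' through all 9 events:
  event 1 (t=1: INC foo by 7): bar unchanged
  event 2 (t=4: INC bar by 10): bar (absent) -> 10
  event 3 (t=9: DEC foo by 15): bar unchanged
  event 4 (t=16: SET baz = -9): bar unchanged
  event 5 (t=26: INC baz by 13): bar unchanged
  event 6 (t=29: DEC baz by 8): bar unchanged
  event 7 (t=32: INC bar by 10): bar 10 -> 20
  event 8 (t=41: SET baz = -19): bar unchanged
  event 9 (t=43: INC bar by 12): bar 20 -> 32
Final: bar = 32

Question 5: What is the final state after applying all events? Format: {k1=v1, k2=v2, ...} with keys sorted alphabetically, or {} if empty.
Answer: {bar=32, baz=-19, foo=-8}

Derivation:
  after event 1 (t=1: INC foo by 7): {foo=7}
  after event 2 (t=4: INC bar by 10): {bar=10, foo=7}
  after event 3 (t=9: DEC foo by 15): {bar=10, foo=-8}
  after event 4 (t=16: SET baz = -9): {bar=10, baz=-9, foo=-8}
  after event 5 (t=26: INC baz by 13): {bar=10, baz=4, foo=-8}
  after event 6 (t=29: DEC baz by 8): {bar=10, baz=-4, foo=-8}
  after event 7 (t=32: INC bar by 10): {bar=20, baz=-4, foo=-8}
  after event 8 (t=41: SET baz = -19): {bar=20, baz=-19, foo=-8}
  after event 9 (t=43: INC bar by 12): {bar=32, baz=-19, foo=-8}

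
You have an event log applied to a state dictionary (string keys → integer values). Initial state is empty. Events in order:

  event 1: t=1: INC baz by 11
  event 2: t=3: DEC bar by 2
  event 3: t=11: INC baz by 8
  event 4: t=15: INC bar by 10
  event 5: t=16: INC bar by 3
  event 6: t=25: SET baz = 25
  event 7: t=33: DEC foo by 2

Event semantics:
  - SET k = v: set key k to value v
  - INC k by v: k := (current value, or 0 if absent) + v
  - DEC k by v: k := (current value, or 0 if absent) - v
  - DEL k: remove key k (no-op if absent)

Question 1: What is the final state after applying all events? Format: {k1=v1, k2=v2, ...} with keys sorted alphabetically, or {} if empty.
Answer: {bar=11, baz=25, foo=-2}

Derivation:
  after event 1 (t=1: INC baz by 11): {baz=11}
  after event 2 (t=3: DEC bar by 2): {bar=-2, baz=11}
  after event 3 (t=11: INC baz by 8): {bar=-2, baz=19}
  after event 4 (t=15: INC bar by 10): {bar=8, baz=19}
  after event 5 (t=16: INC bar by 3): {bar=11, baz=19}
  after event 6 (t=25: SET baz = 25): {bar=11, baz=25}
  after event 7 (t=33: DEC foo by 2): {bar=11, baz=25, foo=-2}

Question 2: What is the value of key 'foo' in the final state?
Track key 'foo' through all 7 events:
  event 1 (t=1: INC baz by 11): foo unchanged
  event 2 (t=3: DEC bar by 2): foo unchanged
  event 3 (t=11: INC baz by 8): foo unchanged
  event 4 (t=15: INC bar by 10): foo unchanged
  event 5 (t=16: INC bar by 3): foo unchanged
  event 6 (t=25: SET baz = 25): foo unchanged
  event 7 (t=33: DEC foo by 2): foo (absent) -> -2
Final: foo = -2

Answer: -2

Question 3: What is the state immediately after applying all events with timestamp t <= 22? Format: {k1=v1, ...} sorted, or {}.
Answer: {bar=11, baz=19}

Derivation:
Apply events with t <= 22 (5 events):
  after event 1 (t=1: INC baz by 11): {baz=11}
  after event 2 (t=3: DEC bar by 2): {bar=-2, baz=11}
  after event 3 (t=11: INC baz by 8): {bar=-2, baz=19}
  after event 4 (t=15: INC bar by 10): {bar=8, baz=19}
  after event 5 (t=16: INC bar by 3): {bar=11, baz=19}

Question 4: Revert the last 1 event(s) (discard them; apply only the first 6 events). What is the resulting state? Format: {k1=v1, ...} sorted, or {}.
Answer: {bar=11, baz=25}

Derivation:
Keep first 6 events (discard last 1):
  after event 1 (t=1: INC baz by 11): {baz=11}
  after event 2 (t=3: DEC bar by 2): {bar=-2, baz=11}
  after event 3 (t=11: INC baz by 8): {bar=-2, baz=19}
  after event 4 (t=15: INC bar by 10): {bar=8, baz=19}
  after event 5 (t=16: INC bar by 3): {bar=11, baz=19}
  after event 6 (t=25: SET baz = 25): {bar=11, baz=25}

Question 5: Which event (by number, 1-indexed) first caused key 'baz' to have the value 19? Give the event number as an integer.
Looking for first event where baz becomes 19:
  event 1: baz = 11
  event 2: baz = 11
  event 3: baz 11 -> 19  <-- first match

Answer: 3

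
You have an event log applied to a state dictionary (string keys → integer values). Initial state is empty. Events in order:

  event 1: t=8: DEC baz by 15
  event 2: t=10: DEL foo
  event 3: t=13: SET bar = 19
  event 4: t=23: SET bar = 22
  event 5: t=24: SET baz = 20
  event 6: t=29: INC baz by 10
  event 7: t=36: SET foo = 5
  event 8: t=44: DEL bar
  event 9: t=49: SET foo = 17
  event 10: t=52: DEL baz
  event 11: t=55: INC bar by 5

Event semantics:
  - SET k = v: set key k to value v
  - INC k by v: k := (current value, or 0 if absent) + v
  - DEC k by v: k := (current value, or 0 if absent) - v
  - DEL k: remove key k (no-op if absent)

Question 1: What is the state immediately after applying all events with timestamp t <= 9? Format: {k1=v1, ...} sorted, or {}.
Apply events with t <= 9 (1 events):
  after event 1 (t=8: DEC baz by 15): {baz=-15}

Answer: {baz=-15}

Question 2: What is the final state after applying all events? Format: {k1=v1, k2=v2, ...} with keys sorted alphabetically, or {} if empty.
Answer: {bar=5, foo=17}

Derivation:
  after event 1 (t=8: DEC baz by 15): {baz=-15}
  after event 2 (t=10: DEL foo): {baz=-15}
  after event 3 (t=13: SET bar = 19): {bar=19, baz=-15}
  after event 4 (t=23: SET bar = 22): {bar=22, baz=-15}
  after event 5 (t=24: SET baz = 20): {bar=22, baz=20}
  after event 6 (t=29: INC baz by 10): {bar=22, baz=30}
  after event 7 (t=36: SET foo = 5): {bar=22, baz=30, foo=5}
  after event 8 (t=44: DEL bar): {baz=30, foo=5}
  after event 9 (t=49: SET foo = 17): {baz=30, foo=17}
  after event 10 (t=52: DEL baz): {foo=17}
  after event 11 (t=55: INC bar by 5): {bar=5, foo=17}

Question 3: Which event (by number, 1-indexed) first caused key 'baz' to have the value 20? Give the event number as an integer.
Answer: 5

Derivation:
Looking for first event where baz becomes 20:
  event 1: baz = -15
  event 2: baz = -15
  event 3: baz = -15
  event 4: baz = -15
  event 5: baz -15 -> 20  <-- first match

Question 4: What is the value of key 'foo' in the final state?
Track key 'foo' through all 11 events:
  event 1 (t=8: DEC baz by 15): foo unchanged
  event 2 (t=10: DEL foo): foo (absent) -> (absent)
  event 3 (t=13: SET bar = 19): foo unchanged
  event 4 (t=23: SET bar = 22): foo unchanged
  event 5 (t=24: SET baz = 20): foo unchanged
  event 6 (t=29: INC baz by 10): foo unchanged
  event 7 (t=36: SET foo = 5): foo (absent) -> 5
  event 8 (t=44: DEL bar): foo unchanged
  event 9 (t=49: SET foo = 17): foo 5 -> 17
  event 10 (t=52: DEL baz): foo unchanged
  event 11 (t=55: INC bar by 5): foo unchanged
Final: foo = 17

Answer: 17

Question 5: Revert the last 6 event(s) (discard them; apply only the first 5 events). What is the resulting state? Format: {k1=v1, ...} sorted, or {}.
Answer: {bar=22, baz=20}

Derivation:
Keep first 5 events (discard last 6):
  after event 1 (t=8: DEC baz by 15): {baz=-15}
  after event 2 (t=10: DEL foo): {baz=-15}
  after event 3 (t=13: SET bar = 19): {bar=19, baz=-15}
  after event 4 (t=23: SET bar = 22): {bar=22, baz=-15}
  after event 5 (t=24: SET baz = 20): {bar=22, baz=20}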